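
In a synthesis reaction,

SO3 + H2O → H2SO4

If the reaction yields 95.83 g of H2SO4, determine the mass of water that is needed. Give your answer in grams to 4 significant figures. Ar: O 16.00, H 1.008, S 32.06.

17.60 g

M(H2SO4) = 2(1.008) + 32.06 + 4(16.00) = 98.076 g/mol.
M(H2O) = 2(1.008) + 16.00 = 18.016 g/mol.
n(H2SO4) = 95.830 g / 98.076 g/mol = 0.97710 mol.
From the equation the H2SO4:H2O mole ratio is 1:1, so n(H2O) = 0.97710 × 1/1 = 0.97710 mol.
Mass of H2O = 0.97710 mol × 18.016 g/mol = 17.603 g.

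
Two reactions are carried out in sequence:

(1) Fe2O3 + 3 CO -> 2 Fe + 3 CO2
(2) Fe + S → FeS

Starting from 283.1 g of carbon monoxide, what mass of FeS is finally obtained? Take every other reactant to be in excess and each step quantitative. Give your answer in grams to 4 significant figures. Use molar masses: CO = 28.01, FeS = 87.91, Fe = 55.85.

n(CO) = 283.10 / 28.01 = 10.107 mol.
Step 1 gives a 3:2 ratio of CO to Fe, so n(Fe) = 6.7381 mol.
In step 2 the Fe:FeS ratio is 1:1, so n(FeS) = 6.7381 mol.
Mass of FeS = 6.7381 × 87.91 = 592.34 g.

592.3 g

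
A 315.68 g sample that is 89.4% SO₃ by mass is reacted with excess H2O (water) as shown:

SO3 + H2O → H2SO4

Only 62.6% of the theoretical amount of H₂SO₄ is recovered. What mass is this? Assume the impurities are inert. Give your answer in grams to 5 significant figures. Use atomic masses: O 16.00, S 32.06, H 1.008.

216.42 g

Pure SO3 available = 315.68 g × 0.894 = 282.218 g.
M(SO3) = 32.06 + 3(16.00) = 80.06 g/mol.
M(H2SO4) = 2(1.008) + 32.06 + 4(16.00) = 98.076 g/mol.
n(SO3) = 282.218 g / 80.06 g/mol = 3.52508 mol.
From the equation the SO3:H2SO4 mole ratio is 1:1, so n(H2SO4) = 3.52508 × 1/1 = 3.52508 mol.
Mass of H2SO4 = 3.52508 mol × 98.076 g/mol = 345.726 g.
Actual mass collected = 345.726 g × 0.626 = 216.424 g.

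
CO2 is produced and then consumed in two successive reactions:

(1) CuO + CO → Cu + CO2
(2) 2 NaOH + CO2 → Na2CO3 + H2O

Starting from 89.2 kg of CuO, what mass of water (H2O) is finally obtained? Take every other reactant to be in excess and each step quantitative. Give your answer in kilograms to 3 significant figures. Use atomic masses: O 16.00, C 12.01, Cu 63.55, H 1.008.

20.2 kg

M(CuO) = 63.55 + 16.00 = 79.55 g/mol.
M(H2O) = 2(1.008) + 16.00 = 18.016 g/mol.
89.2 kg = 89200 g.
n(CuO) = 89200 / 79.55 = 1121 mol.
Step 1 gives a 1:1 ratio of CuO to CO2, so n(CO2) = 1121 mol.
In step 2 the CO2:H2O ratio is 1:1, so n(H2O) = 1121 mol.
Mass of H2O = 1121 × 18.016 = 20200 g = 20.2 kg.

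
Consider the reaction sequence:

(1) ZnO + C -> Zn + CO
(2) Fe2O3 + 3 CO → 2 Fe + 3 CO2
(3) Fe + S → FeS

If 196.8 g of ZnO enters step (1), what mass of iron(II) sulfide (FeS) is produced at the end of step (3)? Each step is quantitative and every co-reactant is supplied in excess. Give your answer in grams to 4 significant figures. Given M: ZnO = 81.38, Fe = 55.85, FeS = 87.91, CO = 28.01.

n(ZnO) = 196.8 / 81.38 = 2.4183 mol.
Reaction (1): ZnO→CO ratio 1:1 ⇒ n(CO) = 2.4183 mol.
Reaction (2): CO→Fe ratio 3:2 ⇒ n(Fe) = 1.6122 mol.
Reaction (3): Fe→FeS ratio 1:1 ⇒ n(FeS) = 1.6122 mol.
Mass of FeS = 1.6122 × 87.91 = 141.73 g.

141.7 g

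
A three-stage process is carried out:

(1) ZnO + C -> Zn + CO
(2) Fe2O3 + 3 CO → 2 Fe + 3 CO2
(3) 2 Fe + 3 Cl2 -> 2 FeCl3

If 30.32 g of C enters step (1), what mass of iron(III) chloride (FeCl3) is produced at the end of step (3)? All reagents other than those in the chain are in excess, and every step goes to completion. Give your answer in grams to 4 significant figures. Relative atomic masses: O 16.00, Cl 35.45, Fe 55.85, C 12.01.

273.0 g

M(C) = 12.01 g/mol.
M(FeCl3) = 55.85 + 3(35.45) = 162.20 g/mol.
n(C) = 30.32 / 12.01 = 2.5246 mol.
Reaction (1): C→CO ratio 1:1 ⇒ n(CO) = 2.5246 mol.
Reaction (2): CO→Fe ratio 3:2 ⇒ n(Fe) = 1.6830 mol.
Reaction (3): Fe→FeCl3 ratio 2:2 ⇒ n(FeCl3) = 1.6830 mol.
Mass of FeCl3 = 1.6830 × 162.20 = 272.99 g.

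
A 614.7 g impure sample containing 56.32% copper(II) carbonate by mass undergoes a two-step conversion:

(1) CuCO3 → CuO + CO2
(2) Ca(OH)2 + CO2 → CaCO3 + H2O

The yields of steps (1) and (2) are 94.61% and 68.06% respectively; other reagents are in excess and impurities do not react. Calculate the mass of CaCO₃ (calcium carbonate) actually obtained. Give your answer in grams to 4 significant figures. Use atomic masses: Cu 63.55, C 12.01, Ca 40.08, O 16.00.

Pure CuCO3 = 614.7 × 0.5632 = 346.20 g.
M(CuCO3) = 63.55 + 12.01 + 3(16.00) = 123.56 g/mol.
M(CaCO3) = 40.08 + 12.01 + 3(16.00) = 100.09 g/mol.
n(CuCO3) = 346.20 / 123.56 = 2.8019 mol.
Step 1 (CuCO3:CO2 = 1:1): theoretical n(CO2) = 2.8019 mol; at 94.61% yield, n(CO2) = 2.6508 mol.
Step 2 (CO2:CaCO3 = 1:1): theoretical n(CaCO3) = 2.6508 mol, so theoretical mass = 2.6508 × 100.09 = 265.32 g.
At 68.06% yield, actual mass of CaCO3 = 265.32 × 0.6806 = 180.58 g.

180.6 g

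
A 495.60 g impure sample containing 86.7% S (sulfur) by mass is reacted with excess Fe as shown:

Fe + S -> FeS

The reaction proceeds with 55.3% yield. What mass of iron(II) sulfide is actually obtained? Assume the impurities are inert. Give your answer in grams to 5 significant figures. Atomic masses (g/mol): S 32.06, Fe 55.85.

651.55 g

Pure S available = 495.60 g × 0.867 = 429.685 g.
M(S) = 32.06 g/mol.
M(FeS) = 55.85 + 32.06 = 87.91 g/mol.
n(S) = 429.685 g / 32.06 g/mol = 13.4025 mol.
From the equation the S:FeS mole ratio is 1:1, so n(FeS) = 13.4025 × 1/1 = 13.4025 mol.
Mass of FeS = 13.4025 mol × 87.91 g/mol = 1178.22 g.
Actual mass collected = 1178.22 g × 0.553 = 651.554 g.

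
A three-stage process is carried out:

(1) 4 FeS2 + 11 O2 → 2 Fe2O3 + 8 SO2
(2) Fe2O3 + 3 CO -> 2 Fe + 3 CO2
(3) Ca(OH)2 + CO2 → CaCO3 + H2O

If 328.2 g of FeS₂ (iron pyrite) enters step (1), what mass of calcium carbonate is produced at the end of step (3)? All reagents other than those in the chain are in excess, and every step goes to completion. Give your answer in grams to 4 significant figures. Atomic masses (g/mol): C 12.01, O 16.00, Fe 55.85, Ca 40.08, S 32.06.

410.7 g

M(FeS2) = 55.85 + 2(32.06) = 119.97 g/mol.
M(CaCO3) = 40.08 + 12.01 + 3(16.00) = 100.09 g/mol.
n(FeS2) = 328.2 / 119.97 = 2.7357 mol.
Reaction (1): FeS2→Fe2O3 ratio 4:2 ⇒ n(Fe2O3) = 1.3678 mol.
Reaction (2): Fe2O3→CO2 ratio 1:3 ⇒ n(CO2) = 4.1035 mol.
Reaction (3): CO2→CaCO3 ratio 1:1 ⇒ n(CaCO3) = 4.1035 mol.
Mass of CaCO3 = 4.1035 × 100.09 = 410.72 g.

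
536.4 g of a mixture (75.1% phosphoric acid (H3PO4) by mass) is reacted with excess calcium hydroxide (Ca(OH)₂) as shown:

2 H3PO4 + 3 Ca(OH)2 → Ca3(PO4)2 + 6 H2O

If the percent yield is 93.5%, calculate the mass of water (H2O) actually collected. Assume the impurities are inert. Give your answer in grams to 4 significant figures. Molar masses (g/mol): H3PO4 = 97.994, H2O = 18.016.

Pure H3PO4 available = 536.4 g × 0.751 = 402.84 g.
n(H3PO4) = 402.84 g / 97.994 g/mol = 4.1108 mol.
From the equation the H3PO4:H2O mole ratio is 2:6, so n(H2O) = 4.1108 × 6/2 = 12.332 mol.
Mass of H2O = 12.332 mol × 18.016 g/mol = 222.18 g.
Actual mass collected = 222.18 g × 0.935 = 207.74 g.

207.7 g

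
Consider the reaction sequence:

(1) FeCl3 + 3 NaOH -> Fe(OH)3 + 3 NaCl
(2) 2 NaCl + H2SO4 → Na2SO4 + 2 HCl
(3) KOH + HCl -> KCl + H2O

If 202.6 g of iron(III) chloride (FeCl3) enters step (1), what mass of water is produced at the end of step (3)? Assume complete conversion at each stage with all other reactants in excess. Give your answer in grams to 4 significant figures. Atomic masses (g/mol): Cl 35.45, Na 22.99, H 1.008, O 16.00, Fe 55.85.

67.51 g

M(FeCl3) = 55.85 + 3(35.45) = 162.20 g/mol.
M(H2O) = 2(1.008) + 16.00 = 18.016 g/mol.
n(FeCl3) = 202.6 / 162.20 = 1.2491 mol.
Reaction (1): FeCl3→NaCl ratio 1:3 ⇒ n(NaCl) = 3.7472 mol.
Reaction (2): NaCl→HCl ratio 2:2 ⇒ n(HCl) = 3.7472 mol.
Reaction (3): HCl→H2O ratio 1:1 ⇒ n(H2O) = 3.7472 mol.
Mass of H2O = 3.7472 × 18.016 = 67.510 g.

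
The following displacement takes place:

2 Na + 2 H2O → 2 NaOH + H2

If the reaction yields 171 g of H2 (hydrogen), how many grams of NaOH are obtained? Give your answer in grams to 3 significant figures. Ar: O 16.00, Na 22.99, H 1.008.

M(H2) = 2(1.008) = 2.016 g/mol.
M(NaOH) = 22.99 + 16.00 + 1.008 = 39.998 g/mol.
n(H2) = 171.0 g / 2.016 g/mol = 84.82 mol.
From the equation the H2:NaOH mole ratio is 1:2, so n(NaOH) = 84.82 × 2/1 = 169.6 mol.
Mass of NaOH = 169.6 mol × 39.998 g/mol = 6785 g.

6790 g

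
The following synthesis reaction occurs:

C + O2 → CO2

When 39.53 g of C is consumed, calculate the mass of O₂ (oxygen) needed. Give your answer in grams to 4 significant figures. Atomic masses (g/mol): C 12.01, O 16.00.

105.3 g

M(C) = 12.01 g/mol.
M(O2) = 2(16.00) = 32.00 g/mol.
n(C) = 39.530 g / 12.01 g/mol = 3.2914 mol.
From the equation the C:O2 mole ratio is 1:1, so n(O2) = 3.2914 × 1/1 = 3.2914 mol.
Mass of O2 = 3.2914 mol × 32.00 g/mol = 105.33 g.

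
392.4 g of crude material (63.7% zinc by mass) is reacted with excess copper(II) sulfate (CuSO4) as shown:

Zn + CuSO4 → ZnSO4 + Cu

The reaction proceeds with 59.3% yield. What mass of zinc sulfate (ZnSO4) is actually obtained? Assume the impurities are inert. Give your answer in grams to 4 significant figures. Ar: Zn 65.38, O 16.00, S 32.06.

366.0 g

Pure Zn available = 392.4 g × 0.637 = 249.96 g.
M(Zn) = 65.38 g/mol.
M(ZnSO4) = 65.38 + 32.06 + 4(16.00) = 161.44 g/mol.
n(Zn) = 249.96 g / 65.38 g/mol = 3.8232 mol.
From the equation the Zn:ZnSO4 mole ratio is 1:1, so n(ZnSO4) = 3.8232 × 1/1 = 3.8232 mol.
Mass of ZnSO4 = 3.8232 mol × 161.44 g/mol = 617.21 g.
Actual mass collected = 617.21 g × 0.593 = 366.01 g.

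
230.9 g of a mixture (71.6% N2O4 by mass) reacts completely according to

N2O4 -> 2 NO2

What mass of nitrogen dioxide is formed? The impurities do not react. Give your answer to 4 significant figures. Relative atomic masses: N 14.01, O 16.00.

Mass of pure N2O4 = 230.9 g × 0.716 = 165.32 g.
M(N2O4) = 2(14.01) + 4(16.00) = 92.02 g/mol.
M(NO2) = 14.01 + 2(16.00) = 46.01 g/mol.
n(N2O4) = 165.32 g / 92.02 g/mol = 1.7966 mol.
From the equation the N2O4:NO2 mole ratio is 1:2, so n(NO2) = 1.7966 × 2/1 = 3.5932 mol.
Mass of NO2 = 3.5932 mol × 46.01 g/mol = 165.32 g.

165.3 g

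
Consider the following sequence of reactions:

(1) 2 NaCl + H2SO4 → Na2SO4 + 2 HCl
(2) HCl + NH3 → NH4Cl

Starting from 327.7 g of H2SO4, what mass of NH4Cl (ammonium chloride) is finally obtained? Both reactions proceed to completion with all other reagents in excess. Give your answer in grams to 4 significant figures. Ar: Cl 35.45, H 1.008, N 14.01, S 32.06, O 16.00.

357.5 g

M(H2SO4) = 2(1.008) + 32.06 + 4(16.00) = 98.076 g/mol.
M(NH4Cl) = 14.01 + 4(1.008) + 35.45 = 53.492 g/mol.
n(H2SO4) = 327.70 / 98.076 = 3.3413 mol.
Step 1 gives a 1:2 ratio of H2SO4 to HCl, so n(HCl) = 6.6826 mol.
In step 2 the HCl:NH4Cl ratio is 1:1, so n(NH4Cl) = 6.6826 mol.
Mass of NH4Cl = 6.6826 × 53.492 = 357.46 g.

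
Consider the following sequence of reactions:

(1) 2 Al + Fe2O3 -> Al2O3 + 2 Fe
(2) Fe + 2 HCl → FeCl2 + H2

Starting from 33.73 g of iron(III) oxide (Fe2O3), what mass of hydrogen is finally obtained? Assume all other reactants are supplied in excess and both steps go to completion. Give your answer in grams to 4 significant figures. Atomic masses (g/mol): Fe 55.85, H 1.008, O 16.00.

M(Fe2O3) = 2(55.85) + 3(16.00) = 159.70 g/mol.
M(H2) = 2(1.008) = 2.016 g/mol.
n(Fe2O3) = 33.730 / 159.70 = 0.21121 mol.
Step 1 gives a 1:2 ratio of Fe2O3 to Fe, so n(Fe) = 0.42242 mol.
In step 2 the Fe:H2 ratio is 1:1, so n(H2) = 0.42242 mol.
Mass of H2 = 0.42242 × 2.016 = 0.85159 g.

0.8516 g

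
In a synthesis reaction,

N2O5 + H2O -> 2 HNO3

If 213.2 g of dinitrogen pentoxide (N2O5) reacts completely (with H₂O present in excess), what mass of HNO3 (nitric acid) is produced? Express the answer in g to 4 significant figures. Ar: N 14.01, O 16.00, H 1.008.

M(N2O5) = 2(14.01) + 5(16.00) = 108.02 g/mol.
M(HNO3) = 1.008 + 14.01 + 3(16.00) = 63.018 g/mol.
n(N2O5) = 213.20 g / 108.02 g/mol = 1.9737 mol.
From the equation the N2O5:HNO3 mole ratio is 1:2, so n(HNO3) = 1.9737 × 2/1 = 3.9474 mol.
Mass of HNO3 = 3.9474 mol × 63.018 g/mol = 248.76 g.

248.8 g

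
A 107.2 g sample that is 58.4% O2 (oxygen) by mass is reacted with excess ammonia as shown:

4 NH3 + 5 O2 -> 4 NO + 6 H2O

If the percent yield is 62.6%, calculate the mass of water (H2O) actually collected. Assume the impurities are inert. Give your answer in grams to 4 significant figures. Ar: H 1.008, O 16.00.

26.48 g

Pure O2 available = 107.2 g × 0.584 = 62.605 g.
M(O2) = 2(16.00) = 32.00 g/mol.
M(H2O) = 2(1.008) + 16.00 = 18.016 g/mol.
n(O2) = 62.605 g / 32.00 g/mol = 1.9564 mol.
From the equation the O2:H2O mole ratio is 5:6, so n(H2O) = 1.9564 × 6/5 = 2.3477 mol.
Mass of H2O = 2.3477 mol × 18.016 g/mol = 42.296 g.
Actual mass collected = 42.296 g × 0.626 = 26.477 g.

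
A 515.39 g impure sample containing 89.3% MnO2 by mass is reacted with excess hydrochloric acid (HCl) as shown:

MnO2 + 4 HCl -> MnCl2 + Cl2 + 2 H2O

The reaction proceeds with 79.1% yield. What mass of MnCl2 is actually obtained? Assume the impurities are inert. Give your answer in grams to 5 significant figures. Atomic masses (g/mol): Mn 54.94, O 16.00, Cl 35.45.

Pure MnO2 available = 515.39 g × 0.893 = 460.243 g.
M(MnO2) = 54.94 + 2(16.00) = 86.94 g/mol.
M(MnCl2) = 54.94 + 2(35.45) = 125.84 g/mol.
n(MnO2) = 460.243 g / 86.94 g/mol = 5.29380 mol.
From the equation the MnO2:MnCl2 mole ratio is 1:1, so n(MnCl2) = 5.29380 × 1/1 = 5.29380 mol.
Mass of MnCl2 = 5.29380 mol × 125.84 g/mol = 666.172 g.
Actual mass collected = 666.172 g × 0.791 = 526.942 g.

526.94 g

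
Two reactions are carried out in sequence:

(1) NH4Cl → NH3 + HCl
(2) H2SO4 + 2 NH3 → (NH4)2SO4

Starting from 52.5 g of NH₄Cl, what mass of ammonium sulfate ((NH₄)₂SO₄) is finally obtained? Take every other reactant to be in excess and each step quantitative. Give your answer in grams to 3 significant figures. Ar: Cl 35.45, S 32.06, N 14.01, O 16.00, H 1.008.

M(NH4Cl) = 14.01 + 4(1.008) + 35.45 = 53.492 g/mol.
M((NH4)2SO4) = 2(14.01) + 8(1.008) + 32.06 + 4(16.00) = 132.144 g/mol.
n(NH4Cl) = 52.50 / 53.492 = 0.9815 mol.
Step 1 gives a 1:1 ratio of NH4Cl to NH3, so n(NH3) = 0.9815 mol.
In step 2 the NH3:(NH4)2SO4 ratio is 2:1, so n((NH4)2SO4) = 0.4907 mol.
Mass of (NH4)2SO4 = 0.4907 × 132.144 = 64.85 g.

64.8 g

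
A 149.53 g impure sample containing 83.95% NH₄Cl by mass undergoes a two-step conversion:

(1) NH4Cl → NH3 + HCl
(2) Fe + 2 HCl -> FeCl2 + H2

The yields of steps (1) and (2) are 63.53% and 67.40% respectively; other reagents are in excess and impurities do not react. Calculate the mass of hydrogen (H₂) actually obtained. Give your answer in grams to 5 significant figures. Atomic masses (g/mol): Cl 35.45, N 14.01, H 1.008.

Pure NH4Cl = 149.53 × 0.8395 = 125.530 g.
M(NH4Cl) = 14.01 + 4(1.008) + 35.45 = 53.492 g/mol.
M(H2) = 2(1.008) = 2.016 g/mol.
n(NH4Cl) = 125.530 / 53.492 = 2.34671 mol.
Step 1 (NH4Cl:HCl = 1:1): theoretical n(HCl) = 2.34671 mol; at 63.53% yield, n(HCl) = 1.49087 mol.
Step 2 (HCl:H2 = 2:1): theoretical n(H2) = 0.745434 mol, so theoretical mass = 0.745434 × 2.016 = 1.50279 g.
At 67.40% yield, actual mass of H2 = 1.50279 × 0.6740 = 1.01288 g.

1.0129 g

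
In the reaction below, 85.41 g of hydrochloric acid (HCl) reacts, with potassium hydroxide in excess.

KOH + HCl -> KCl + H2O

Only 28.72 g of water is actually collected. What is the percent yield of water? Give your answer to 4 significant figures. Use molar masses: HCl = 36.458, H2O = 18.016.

n(HCl) = 85.410 g / 36.458 g/mol = 2.3427 mol.
From the equation the HCl:H2O mole ratio is 1:1, so n(H2O) = 2.3427 × 1/1 = 2.3427 mol.
Mass of H2O = 2.3427 mol × 18.016 g/mol = 42.206 g.
This is the theoretical yield. Percent yield = 28.72 g / 42.206 g × 100% = 68.047%.

68.05 %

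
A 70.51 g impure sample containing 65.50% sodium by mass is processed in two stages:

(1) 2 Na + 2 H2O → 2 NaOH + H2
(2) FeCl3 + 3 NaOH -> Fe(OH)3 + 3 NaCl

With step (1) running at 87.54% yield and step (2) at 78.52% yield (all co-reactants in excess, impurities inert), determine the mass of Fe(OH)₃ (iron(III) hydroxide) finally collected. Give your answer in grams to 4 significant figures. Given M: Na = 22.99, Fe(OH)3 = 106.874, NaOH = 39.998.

Pure Na = 70.51 × 0.6550 = 46.184 g.
n(Na) = 46.184 / 22.99 = 2.0089 mol.
Step 1 (Na:NaOH = 2:2): theoretical n(NaOH) = 2.0089 mol; at 87.54% yield, n(NaOH) = 1.7586 mol.
Step 2 (NaOH:Fe(OH)3 = 3:1): theoretical n(Fe(OH)3) = 0.58619 mol, so theoretical mass = 0.58619 × 106.874 = 62.648 g.
At 78.52% yield, actual mass of Fe(OH)3 = 62.648 × 0.7852 = 49.192 g.

49.19 g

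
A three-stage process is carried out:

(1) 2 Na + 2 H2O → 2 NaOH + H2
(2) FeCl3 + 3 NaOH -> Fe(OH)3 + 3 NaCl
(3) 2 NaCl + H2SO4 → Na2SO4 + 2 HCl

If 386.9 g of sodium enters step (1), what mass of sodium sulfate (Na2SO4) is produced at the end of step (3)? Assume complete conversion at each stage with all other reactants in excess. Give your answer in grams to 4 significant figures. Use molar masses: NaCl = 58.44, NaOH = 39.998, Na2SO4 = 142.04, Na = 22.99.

n(Na) = 386.9 / 22.99 = 16.829 mol.
Reaction (1): Na→NaOH ratio 2:2 ⇒ n(NaOH) = 16.829 mol.
Reaction (2): NaOH→NaCl ratio 3:3 ⇒ n(NaCl) = 16.829 mol.
Reaction (3): NaCl→Na2SO4 ratio 2:1 ⇒ n(Na2SO4) = 8.4145 mol.
Mass of Na2SO4 = 8.4145 × 142.04 = 1195.2 g.

1195 g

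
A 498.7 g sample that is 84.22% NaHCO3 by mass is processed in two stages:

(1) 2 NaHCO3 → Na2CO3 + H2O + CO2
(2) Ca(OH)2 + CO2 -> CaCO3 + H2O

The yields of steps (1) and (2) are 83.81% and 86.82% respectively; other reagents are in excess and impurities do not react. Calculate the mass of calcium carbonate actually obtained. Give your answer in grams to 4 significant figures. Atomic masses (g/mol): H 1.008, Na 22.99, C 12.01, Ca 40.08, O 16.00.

Pure NaHCO3 = 498.7 × 0.8422 = 420.01 g.
M(NaHCO3) = 22.99 + 1.008 + 12.01 + 3(16.00) = 84.008 g/mol.
M(CaCO3) = 40.08 + 12.01 + 3(16.00) = 100.09 g/mol.
n(NaHCO3) = 420.01 / 84.008 = 4.9996 mol.
Step 1 (NaHCO3:CO2 = 2:1): theoretical n(CO2) = 2.4998 mol; at 83.81% yield, n(CO2) = 2.0951 mol.
Step 2 (CO2:CaCO3 = 1:1): theoretical n(CaCO3) = 2.0951 mol, so theoretical mass = 2.0951 × 100.09 = 209.70 g.
At 86.82% yield, actual mass of CaCO3 = 209.70 × 0.8682 = 182.06 g.

182.1 g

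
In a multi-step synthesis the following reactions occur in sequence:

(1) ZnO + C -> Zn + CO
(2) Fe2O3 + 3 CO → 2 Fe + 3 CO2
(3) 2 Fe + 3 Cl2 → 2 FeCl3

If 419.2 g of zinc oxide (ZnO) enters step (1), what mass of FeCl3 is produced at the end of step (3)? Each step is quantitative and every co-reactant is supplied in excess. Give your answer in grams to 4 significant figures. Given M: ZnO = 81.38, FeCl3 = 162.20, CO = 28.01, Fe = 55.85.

n(ZnO) = 419.2 / 81.38 = 5.1511 mol.
Reaction (1): ZnO→CO ratio 1:1 ⇒ n(CO) = 5.1511 mol.
Reaction (2): CO→Fe ratio 3:2 ⇒ n(Fe) = 3.4341 mol.
Reaction (3): Fe→FeCl3 ratio 2:2 ⇒ n(FeCl3) = 3.4341 mol.
Mass of FeCl3 = 3.4341 × 162.20 = 557.01 g.

557.0 g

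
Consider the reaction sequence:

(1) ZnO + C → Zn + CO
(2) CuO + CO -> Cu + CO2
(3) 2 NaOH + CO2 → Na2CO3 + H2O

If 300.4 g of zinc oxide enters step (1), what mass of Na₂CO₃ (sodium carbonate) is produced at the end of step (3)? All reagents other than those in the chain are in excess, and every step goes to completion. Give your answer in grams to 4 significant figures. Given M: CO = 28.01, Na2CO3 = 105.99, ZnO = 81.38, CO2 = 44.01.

n(ZnO) = 300.4 / 81.38 = 3.6913 mol.
Reaction (1): ZnO→CO ratio 1:1 ⇒ n(CO) = 3.6913 mol.
Reaction (2): CO→CO2 ratio 1:1 ⇒ n(CO2) = 3.6913 mol.
Reaction (3): CO2→Na2CO3 ratio 1:1 ⇒ n(Na2CO3) = 3.6913 mol.
Mass of Na2CO3 = 3.6913 × 105.99 = 391.24 g.

391.2 g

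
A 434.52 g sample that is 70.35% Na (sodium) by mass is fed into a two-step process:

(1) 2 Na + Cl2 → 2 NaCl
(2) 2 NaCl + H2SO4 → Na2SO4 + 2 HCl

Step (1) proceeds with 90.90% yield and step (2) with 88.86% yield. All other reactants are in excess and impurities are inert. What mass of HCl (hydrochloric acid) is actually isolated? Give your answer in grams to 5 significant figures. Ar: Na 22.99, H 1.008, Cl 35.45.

391.56 g

Pure Na = 434.52 × 0.7035 = 305.685 g.
M(Na) = 22.99 g/mol.
M(HCl) = 1.008 + 35.45 = 36.458 g/mol.
n(Na) = 305.685 / 22.99 = 13.2964 mol.
Step 1 (Na:NaCl = 2:2): theoretical n(NaCl) = 13.2964 mol; at 90.90% yield, n(NaCl) = 12.0865 mol.
Step 2 (NaCl:HCl = 2:2): theoretical n(HCl) = 12.0865 mol, so theoretical mass = 12.0865 × 36.458 = 440.648 g.
At 88.86% yield, actual mass of HCl = 440.648 × 0.8886 = 391.560 g.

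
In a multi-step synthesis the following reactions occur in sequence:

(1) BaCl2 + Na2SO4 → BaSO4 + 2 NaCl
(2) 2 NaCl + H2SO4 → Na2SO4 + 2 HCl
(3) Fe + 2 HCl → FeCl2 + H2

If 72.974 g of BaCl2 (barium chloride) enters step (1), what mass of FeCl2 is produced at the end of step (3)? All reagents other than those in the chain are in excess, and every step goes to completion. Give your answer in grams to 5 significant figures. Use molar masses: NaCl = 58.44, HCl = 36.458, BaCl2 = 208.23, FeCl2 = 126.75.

44.419 g

n(BaCl2) = 72.974 / 208.23 = 0.350449 mol.
Reaction (1): BaCl2→NaCl ratio 1:2 ⇒ n(NaCl) = 0.700898 mol.
Reaction (2): NaCl→HCl ratio 2:2 ⇒ n(HCl) = 0.700898 mol.
Reaction (3): HCl→FeCl2 ratio 2:1 ⇒ n(FeCl2) = 0.350449 mol.
Mass of FeCl2 = 0.350449 × 126.75 = 44.4194 g.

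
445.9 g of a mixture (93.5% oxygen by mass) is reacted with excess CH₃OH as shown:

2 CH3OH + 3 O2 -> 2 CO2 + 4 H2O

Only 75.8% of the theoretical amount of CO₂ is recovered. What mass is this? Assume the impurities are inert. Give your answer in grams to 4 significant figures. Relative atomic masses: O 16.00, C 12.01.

289.8 g

Pure O2 available = 445.9 g × 0.935 = 416.92 g.
M(O2) = 2(16.00) = 32.00 g/mol.
M(CO2) = 12.01 + 2(16.00) = 44.01 g/mol.
n(O2) = 416.92 g / 32.00 g/mol = 13.029 mol.
From the equation the O2:CO2 mole ratio is 3:2, so n(CO2) = 13.029 × 2/3 = 8.6858 mol.
Mass of CO2 = 8.6858 mol × 44.01 g/mol = 382.26 g.
Actual mass collected = 382.26 g × 0.758 = 289.75 g.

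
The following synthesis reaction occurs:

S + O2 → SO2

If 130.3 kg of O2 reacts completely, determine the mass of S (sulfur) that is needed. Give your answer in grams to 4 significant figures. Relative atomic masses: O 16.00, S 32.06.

130500 g

M(O2) = 2(16.00) = 32.00 g/mol.
M(S) = 32.06 g/mol.
Convert: 130.3 kg = 130300 g.
n(O2) = 130300 g / 32.00 g/mol = 4071.9 mol.
From the equation the O2:S mole ratio is 1:1, so n(S) = 4071.9 × 1/1 = 4071.9 mol.
Mass of S = 4071.9 mol × 32.06 g/mol = 130540 g.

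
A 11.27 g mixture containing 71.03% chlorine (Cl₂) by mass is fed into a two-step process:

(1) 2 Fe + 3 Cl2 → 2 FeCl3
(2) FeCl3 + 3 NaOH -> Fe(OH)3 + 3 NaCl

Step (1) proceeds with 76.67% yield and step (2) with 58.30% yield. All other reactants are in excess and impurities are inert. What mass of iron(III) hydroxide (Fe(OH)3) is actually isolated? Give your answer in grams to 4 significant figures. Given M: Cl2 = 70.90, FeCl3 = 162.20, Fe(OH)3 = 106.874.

3.596 g

Pure Cl2 = 11.27 × 0.7103 = 8.0051 g.
n(Cl2) = 8.0051 / 70.90 = 0.11291 mol.
Step 1 (Cl2:FeCl3 = 3:2): theoretical n(FeCl3) = 0.075271 mol; at 76.67% yield, n(FeCl3) = 0.057710 mol.
Step 2 (FeCl3:Fe(OH)3 = 1:1): theoretical n(Fe(OH)3) = 0.057710 mol, so theoretical mass = 0.057710 × 106.874 = 6.1677 g.
At 58.30% yield, actual mass of Fe(OH)3 = 6.1677 × 0.5830 = 3.5958 g.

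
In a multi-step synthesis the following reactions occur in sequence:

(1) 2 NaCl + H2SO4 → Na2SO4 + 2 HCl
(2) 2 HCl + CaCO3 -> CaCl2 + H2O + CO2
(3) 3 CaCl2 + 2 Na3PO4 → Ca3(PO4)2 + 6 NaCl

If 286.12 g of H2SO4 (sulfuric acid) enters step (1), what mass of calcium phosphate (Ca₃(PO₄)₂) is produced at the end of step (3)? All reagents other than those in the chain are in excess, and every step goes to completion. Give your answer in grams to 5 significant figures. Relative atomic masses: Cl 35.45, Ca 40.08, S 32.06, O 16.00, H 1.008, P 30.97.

M(H2SO4) = 2(1.008) + 32.06 + 4(16.00) = 98.076 g/mol.
M(Ca3(PO4)2) = 3(40.08) + 2(30.97) + 8(16.00) = 310.18 g/mol.
n(H2SO4) = 286.12 / 98.076 = 2.91733 mol.
Reaction (1): H2SO4→HCl ratio 1:2 ⇒ n(HCl) = 5.83466 mol.
Reaction (2): HCl→CaCl2 ratio 2:1 ⇒ n(CaCl2) = 2.91733 mol.
Reaction (3): CaCl2→Ca3(PO4)2 ratio 3:1 ⇒ n(Ca3(PO4)2) = 0.972443 mol.
Mass of Ca3(PO4)2 = 0.972443 × 310.18 = 301.632 g.

301.63 g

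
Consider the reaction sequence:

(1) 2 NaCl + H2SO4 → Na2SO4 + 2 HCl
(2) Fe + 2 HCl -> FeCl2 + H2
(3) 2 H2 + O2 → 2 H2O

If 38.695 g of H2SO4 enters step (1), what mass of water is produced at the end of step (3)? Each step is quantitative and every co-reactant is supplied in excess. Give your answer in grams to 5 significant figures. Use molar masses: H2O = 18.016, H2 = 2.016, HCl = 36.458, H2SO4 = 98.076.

n(H2SO4) = 38.695 / 98.076 = 0.394541 mol.
Reaction (1): H2SO4→HCl ratio 1:2 ⇒ n(HCl) = 0.789082 mol.
Reaction (2): HCl→H2 ratio 2:1 ⇒ n(H2) = 0.394541 mol.
Reaction (3): H2→H2O ratio 2:2 ⇒ n(H2O) = 0.394541 mol.
Mass of H2O = 0.394541 × 18.016 = 7.10805 g.

7.1081 g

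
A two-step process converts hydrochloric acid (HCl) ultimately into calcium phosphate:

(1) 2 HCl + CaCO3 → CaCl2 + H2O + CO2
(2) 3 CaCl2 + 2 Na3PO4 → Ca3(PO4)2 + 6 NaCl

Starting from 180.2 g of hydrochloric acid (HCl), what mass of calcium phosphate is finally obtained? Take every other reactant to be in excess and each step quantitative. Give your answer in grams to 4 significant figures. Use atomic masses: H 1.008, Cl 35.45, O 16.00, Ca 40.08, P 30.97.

M(HCl) = 1.008 + 35.45 = 36.458 g/mol.
M(Ca3(PO4)2) = 3(40.08) + 2(30.97) + 8(16.00) = 310.18 g/mol.
n(HCl) = 180.20 / 36.458 = 4.9427 mol.
Step 1 gives a 2:1 ratio of HCl to CaCl2, so n(CaCl2) = 2.4713 mol.
In step 2 the CaCl2:Ca3(PO4)2 ratio is 3:1, so n(Ca3(PO4)2) = 0.82378 mol.
Mass of Ca3(PO4)2 = 0.82378 × 310.18 = 255.52 g.

255.5 g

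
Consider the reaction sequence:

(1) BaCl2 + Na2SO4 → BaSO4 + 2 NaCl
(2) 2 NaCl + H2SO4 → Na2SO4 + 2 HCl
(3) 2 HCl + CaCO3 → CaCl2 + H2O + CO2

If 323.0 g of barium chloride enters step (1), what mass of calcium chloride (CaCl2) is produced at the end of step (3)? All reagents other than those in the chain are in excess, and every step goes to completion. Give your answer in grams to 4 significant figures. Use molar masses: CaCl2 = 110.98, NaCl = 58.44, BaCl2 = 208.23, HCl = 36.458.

172.1 g

n(BaCl2) = 323.0 / 208.23 = 1.5512 mol.
Reaction (1): BaCl2→NaCl ratio 1:2 ⇒ n(NaCl) = 3.1023 mol.
Reaction (2): NaCl→HCl ratio 2:2 ⇒ n(HCl) = 3.1023 mol.
Reaction (3): HCl→CaCl2 ratio 2:1 ⇒ n(CaCl2) = 1.5512 mol.
Mass of CaCl2 = 1.5512 × 110.98 = 172.15 g.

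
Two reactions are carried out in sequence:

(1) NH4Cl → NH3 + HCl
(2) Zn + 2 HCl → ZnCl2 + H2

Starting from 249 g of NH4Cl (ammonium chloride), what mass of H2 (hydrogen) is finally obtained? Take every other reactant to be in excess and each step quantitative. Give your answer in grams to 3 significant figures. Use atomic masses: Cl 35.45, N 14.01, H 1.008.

4.69 g

M(NH4Cl) = 14.01 + 4(1.008) + 35.45 = 53.492 g/mol.
M(H2) = 2(1.008) = 2.016 g/mol.
n(NH4Cl) = 249.0 / 53.492 = 4.655 mol.
Step 1 gives a 1:1 ratio of NH4Cl to HCl, so n(HCl) = 4.655 mol.
In step 2 the HCl:H2 ratio is 2:1, so n(H2) = 2.327 mol.
Mass of H2 = 2.327 × 2.016 = 4.692 g.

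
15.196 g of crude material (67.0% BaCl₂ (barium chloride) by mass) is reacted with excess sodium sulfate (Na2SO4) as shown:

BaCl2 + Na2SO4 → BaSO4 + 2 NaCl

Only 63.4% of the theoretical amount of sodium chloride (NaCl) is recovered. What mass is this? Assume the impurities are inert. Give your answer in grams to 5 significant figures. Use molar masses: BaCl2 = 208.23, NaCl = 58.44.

Pure BaCl2 available = 15.196 g × 0.670 = 10.1813 g.
n(BaCl2) = 10.1813 g / 208.23 g/mol = 0.0488946 mol.
From the equation the BaCl2:NaCl mole ratio is 1:2, so n(NaCl) = 0.0488946 × 2/1 = 0.0977892 mol.
Mass of NaCl = 0.0977892 mol × 58.44 g/mol = 5.71480 g.
Actual mass collected = 5.71480 g × 0.634 = 3.62318 g.

3.6232 g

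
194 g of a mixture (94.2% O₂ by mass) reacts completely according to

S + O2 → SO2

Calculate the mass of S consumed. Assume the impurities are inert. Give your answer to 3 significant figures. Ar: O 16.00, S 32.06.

183 g

Mass of pure O2 = 194 g × 0.942 = 182.7 g.
M(O2) = 2(16.00) = 32.00 g/mol.
M(S) = 32.06 g/mol.
n(O2) = 182.7 g / 32.00 g/mol = 5.711 mol.
From the equation the O2:S mole ratio is 1:1, so n(S) = 5.711 × 1/1 = 5.711 mol.
Mass of S = 5.711 mol × 32.06 g/mol = 183.1 g.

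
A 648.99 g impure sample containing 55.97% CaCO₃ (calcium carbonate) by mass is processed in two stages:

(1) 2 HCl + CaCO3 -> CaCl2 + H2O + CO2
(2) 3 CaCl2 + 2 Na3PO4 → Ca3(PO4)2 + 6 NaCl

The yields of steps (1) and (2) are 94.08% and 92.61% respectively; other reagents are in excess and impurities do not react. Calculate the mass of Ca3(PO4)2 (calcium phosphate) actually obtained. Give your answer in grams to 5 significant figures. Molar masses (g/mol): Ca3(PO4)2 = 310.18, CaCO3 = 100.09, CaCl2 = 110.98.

326.93 g

Pure CaCO3 = 648.99 × 0.5597 = 363.240 g.
n(CaCO3) = 363.240 / 100.09 = 3.62913 mol.
Step 1 (CaCO3:CaCl2 = 1:1): theoretical n(CaCl2) = 3.62913 mol; at 94.08% yield, n(CaCl2) = 3.41429 mol.
Step 2 (CaCl2:Ca3(PO4)2 = 3:1): theoretical n(Ca3(PO4)2) = 1.13810 mol, so theoretical mass = 1.13810 × 310.18 = 353.014 g.
At 92.61% yield, actual mass of Ca3(PO4)2 = 353.014 × 0.9261 = 326.927 g.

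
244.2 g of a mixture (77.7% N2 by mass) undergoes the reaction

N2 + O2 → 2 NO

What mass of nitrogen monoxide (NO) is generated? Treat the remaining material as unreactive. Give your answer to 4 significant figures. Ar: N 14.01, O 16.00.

Mass of pure N2 = 244.2 g × 0.777 = 189.74 g.
M(N2) = 2(14.01) = 28.02 g/mol.
M(NO) = 14.01 + 16.00 = 30.01 g/mol.
n(N2) = 189.74 g / 28.02 g/mol = 6.7717 mol.
From the equation the N2:NO mole ratio is 1:2, so n(NO) = 6.7717 × 2/1 = 13.543 mol.
Mass of NO = 13.543 mol × 30.01 g/mol = 406.44 g.

406.4 g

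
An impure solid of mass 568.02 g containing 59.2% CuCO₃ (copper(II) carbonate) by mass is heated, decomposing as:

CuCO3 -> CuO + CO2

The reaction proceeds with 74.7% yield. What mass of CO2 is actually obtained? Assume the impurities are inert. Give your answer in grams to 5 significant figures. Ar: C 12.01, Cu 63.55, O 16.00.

89.470 g

Pure CuCO3 available = 568.02 g × 0.592 = 336.268 g.
M(CuCO3) = 63.55 + 12.01 + 3(16.00) = 123.56 g/mol.
M(CO2) = 12.01 + 2(16.00) = 44.01 g/mol.
n(CuCO3) = 336.268 g / 123.56 g/mol = 2.72149 mol.
From the equation the CuCO3:CO2 mole ratio is 1:1, so n(CO2) = 2.72149 × 1/1 = 2.72149 mol.
Mass of CO2 = 2.72149 mol × 44.01 g/mol = 119.773 g.
Actual mass collected = 119.773 g × 0.747 = 89.4704 g.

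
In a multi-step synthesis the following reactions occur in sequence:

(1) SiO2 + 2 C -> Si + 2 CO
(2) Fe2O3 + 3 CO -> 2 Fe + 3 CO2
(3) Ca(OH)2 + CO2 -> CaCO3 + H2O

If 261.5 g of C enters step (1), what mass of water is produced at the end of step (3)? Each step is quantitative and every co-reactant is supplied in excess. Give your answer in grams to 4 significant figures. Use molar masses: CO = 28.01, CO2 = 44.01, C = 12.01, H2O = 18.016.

392.3 g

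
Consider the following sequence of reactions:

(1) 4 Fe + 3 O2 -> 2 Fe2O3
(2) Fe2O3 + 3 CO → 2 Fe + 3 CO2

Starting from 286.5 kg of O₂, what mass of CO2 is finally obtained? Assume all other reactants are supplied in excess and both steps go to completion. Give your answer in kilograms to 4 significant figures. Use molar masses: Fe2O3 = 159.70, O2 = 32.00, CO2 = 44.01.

788.1 kg

286.5 kg = 286500 g.
n(O2) = 286500 / 32.00 = 8953.1 mol.
Step 1 gives a 3:2 ratio of O2 to Fe2O3, so n(Fe2O3) = 5968.8 mol.
In step 2 the Fe2O3:CO2 ratio is 1:3, so n(CO2) = 17906 mol.
Mass of CO2 = 17906 × 44.01 = 788050 g = 788.1 kg.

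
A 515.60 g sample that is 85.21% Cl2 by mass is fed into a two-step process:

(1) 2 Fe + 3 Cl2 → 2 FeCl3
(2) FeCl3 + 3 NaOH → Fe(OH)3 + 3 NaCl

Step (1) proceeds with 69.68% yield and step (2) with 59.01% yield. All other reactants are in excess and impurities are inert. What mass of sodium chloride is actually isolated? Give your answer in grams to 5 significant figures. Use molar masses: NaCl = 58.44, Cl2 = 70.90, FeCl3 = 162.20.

297.80 g

Pure Cl2 = 515.60 × 0.8521 = 439.343 g.
n(Cl2) = 439.343 / 70.90 = 6.19665 mol.
Step 1 (Cl2:FeCl3 = 3:2): theoretical n(FeCl3) = 4.13110 mol; at 69.68% yield, n(FeCl3) = 2.87855 mol.
Step 2 (FeCl3:NaCl = 1:3): theoretical n(NaCl) = 8.63566 mol, so theoretical mass = 8.63566 × 58.44 = 504.668 g.
At 59.01% yield, actual mass of NaCl = 504.668 × 0.5901 = 297.804 g.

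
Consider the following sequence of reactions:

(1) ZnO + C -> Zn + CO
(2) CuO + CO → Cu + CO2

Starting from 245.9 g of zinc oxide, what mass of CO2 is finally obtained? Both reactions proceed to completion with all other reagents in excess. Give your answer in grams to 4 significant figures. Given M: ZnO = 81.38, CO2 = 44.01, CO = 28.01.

n(ZnO) = 245.90 / 81.38 = 3.0216 mol.
Step 1 gives a 1:1 ratio of ZnO to CO, so n(CO) = 3.0216 mol.
In step 2 the CO:CO2 ratio is 1:1, so n(CO2) = 3.0216 mol.
Mass of CO2 = 3.0216 × 44.01 = 132.98 g.

133.0 g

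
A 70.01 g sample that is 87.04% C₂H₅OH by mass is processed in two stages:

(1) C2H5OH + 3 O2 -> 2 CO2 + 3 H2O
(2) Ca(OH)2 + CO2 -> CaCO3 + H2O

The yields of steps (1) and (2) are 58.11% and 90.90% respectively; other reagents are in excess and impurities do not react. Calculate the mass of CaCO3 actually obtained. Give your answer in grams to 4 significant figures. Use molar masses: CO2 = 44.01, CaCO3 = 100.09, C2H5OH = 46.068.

139.9 g

Pure C2H5OH = 70.01 × 0.8704 = 60.937 g.
n(C2H5OH) = 60.937 / 46.068 = 1.3228 mol.
Step 1 (C2H5OH:CO2 = 1:2): theoretical n(CO2) = 2.6455 mol; at 58.11% yield, n(CO2) = 1.5373 mol.
Step 2 (CO2:CaCO3 = 1:1): theoretical n(CaCO3) = 1.5373 mol, so theoretical mass = 1.5373 × 100.09 = 153.87 g.
At 90.90% yield, actual mass of CaCO3 = 153.87 × 0.9090 = 139.87 g.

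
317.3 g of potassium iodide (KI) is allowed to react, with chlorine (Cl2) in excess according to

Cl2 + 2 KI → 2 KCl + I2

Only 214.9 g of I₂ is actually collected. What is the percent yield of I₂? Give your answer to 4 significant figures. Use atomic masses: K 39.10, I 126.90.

M(KI) = 39.10 + 126.90 = 166.00 g/mol.
M(I2) = 2(126.90) = 253.80 g/mol.
n(KI) = 317.30 g / 166.00 g/mol = 1.9114 mol.
From the equation the KI:I2 mole ratio is 2:1, so n(I2) = 1.9114 × 1/2 = 0.95572 mol.
Mass of I2 = 0.95572 mol × 253.80 g/mol = 242.56 g.
This is the theoretical yield. Percent yield = 214.9 g / 242.56 g × 100% = 88.596%.

88.60 %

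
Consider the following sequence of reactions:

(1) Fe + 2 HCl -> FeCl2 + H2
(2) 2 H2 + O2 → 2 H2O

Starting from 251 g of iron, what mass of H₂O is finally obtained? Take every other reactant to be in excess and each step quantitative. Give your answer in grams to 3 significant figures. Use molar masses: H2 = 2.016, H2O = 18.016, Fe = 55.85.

n(Fe) = 251.0 / 55.85 = 4.494 mol.
Step 1 gives a 1:1 ratio of Fe to H2, so n(H2) = 4.494 mol.
In step 2 the H2:H2O ratio is 2:2, so n(H2O) = 4.494 mol.
Mass of H2O = 4.494 × 18.016 = 80.97 g.

81.0 g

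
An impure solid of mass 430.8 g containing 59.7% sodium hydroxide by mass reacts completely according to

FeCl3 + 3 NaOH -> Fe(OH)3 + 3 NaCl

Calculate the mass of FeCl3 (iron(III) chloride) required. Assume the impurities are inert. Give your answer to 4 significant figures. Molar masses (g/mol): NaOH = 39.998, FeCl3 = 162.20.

Mass of pure NaOH = 430.8 g × 0.597 = 257.19 g.
n(NaOH) = 257.19 g / 39.998 g/mol = 6.4300 mol.
From the equation the NaOH:FeCl3 mole ratio is 3:1, so n(FeCl3) = 6.4300 × 1/3 = 2.1433 mol.
Mass of FeCl3 = 2.1433 mol × 162.20 g/mol = 347.65 g.

347.6 g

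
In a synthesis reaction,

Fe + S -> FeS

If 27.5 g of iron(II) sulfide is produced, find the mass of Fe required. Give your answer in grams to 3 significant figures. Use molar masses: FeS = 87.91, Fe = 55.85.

17.5 g

n(FeS) = 27.50 g / 87.91 g/mol = 0.3128 mol.
From the equation the FeS:Fe mole ratio is 1:1, so n(Fe) = 0.3128 × 1/1 = 0.3128 mol.
Mass of Fe = 0.3128 mol × 55.85 g/mol = 17.47 g.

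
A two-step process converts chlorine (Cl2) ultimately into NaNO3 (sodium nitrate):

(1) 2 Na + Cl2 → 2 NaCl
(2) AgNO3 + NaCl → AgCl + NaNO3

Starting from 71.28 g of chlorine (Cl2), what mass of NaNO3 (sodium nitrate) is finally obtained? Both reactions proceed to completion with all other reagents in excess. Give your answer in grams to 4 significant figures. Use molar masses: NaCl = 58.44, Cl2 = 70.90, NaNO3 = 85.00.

n(Cl2) = 71.280 / 70.90 = 1.0054 mol.
Step 1 gives a 1:2 ratio of Cl2 to NaCl, so n(NaCl) = 2.0107 mol.
In step 2 the NaCl:NaNO3 ratio is 1:1, so n(NaNO3) = 2.0107 mol.
Mass of NaNO3 = 2.0107 × 85.00 = 170.91 g.

170.9 g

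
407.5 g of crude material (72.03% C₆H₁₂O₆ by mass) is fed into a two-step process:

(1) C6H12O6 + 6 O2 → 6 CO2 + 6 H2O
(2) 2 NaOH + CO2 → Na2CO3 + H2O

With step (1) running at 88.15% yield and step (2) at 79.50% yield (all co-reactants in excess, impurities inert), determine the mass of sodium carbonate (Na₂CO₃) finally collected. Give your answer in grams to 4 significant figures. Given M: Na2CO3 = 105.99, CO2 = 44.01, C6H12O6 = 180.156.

Pure C6H12O6 = 407.5 × 0.7203 = 293.52 g.
n(C6H12O6) = 293.52 / 180.156 = 1.6293 mol.
Step 1 (C6H12O6:CO2 = 1:6): theoretical n(CO2) = 9.7756 mol; at 88.15% yield, n(CO2) = 8.6172 mol.
Step 2 (CO2:Na2CO3 = 1:1): theoretical n(Na2CO3) = 8.6172 mol, so theoretical mass = 8.6172 × 105.99 = 913.34 g.
At 79.50% yield, actual mass of Na2CO3 = 913.34 × 0.7950 = 726.10 g.

726.1 g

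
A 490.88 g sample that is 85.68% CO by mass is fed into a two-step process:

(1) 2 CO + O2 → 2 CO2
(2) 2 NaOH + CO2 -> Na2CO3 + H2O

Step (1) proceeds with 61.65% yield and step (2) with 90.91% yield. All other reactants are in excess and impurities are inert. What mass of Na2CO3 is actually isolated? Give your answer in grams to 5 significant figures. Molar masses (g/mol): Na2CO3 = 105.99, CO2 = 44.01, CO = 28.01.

Pure CO = 490.88 × 0.8568 = 420.586 g.
n(CO) = 420.586 / 28.01 = 15.0156 mol.
Step 1 (CO:CO2 = 2:2): theoretical n(CO2) = 15.0156 mol; at 61.65% yield, n(CO2) = 9.25710 mol.
Step 2 (CO2:Na2CO3 = 1:1): theoretical n(Na2CO3) = 9.25710 mol, so theoretical mass = 9.25710 × 105.99 = 981.160 g.
At 90.91% yield, actual mass of Na2CO3 = 981.160 × 0.9091 = 891.972 g.

891.97 g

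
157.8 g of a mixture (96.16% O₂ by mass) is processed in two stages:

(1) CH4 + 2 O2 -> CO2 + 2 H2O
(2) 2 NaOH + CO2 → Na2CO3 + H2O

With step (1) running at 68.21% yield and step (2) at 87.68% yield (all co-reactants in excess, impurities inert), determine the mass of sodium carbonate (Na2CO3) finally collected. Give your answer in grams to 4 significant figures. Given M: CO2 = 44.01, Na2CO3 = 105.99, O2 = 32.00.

150.3 g

Pure O2 = 157.8 × 0.9616 = 151.74 g.
n(O2) = 151.74 / 32.00 = 4.7419 mol.
Step 1 (O2:CO2 = 2:1): theoretical n(CO2) = 2.3709 mol; at 68.21% yield, n(CO2) = 1.6172 mol.
Step 2 (CO2:Na2CO3 = 1:1): theoretical n(Na2CO3) = 1.6172 mol, so theoretical mass = 1.6172 × 105.99 = 171.41 g.
At 87.68% yield, actual mass of Na2CO3 = 171.41 × 0.8768 = 150.29 g.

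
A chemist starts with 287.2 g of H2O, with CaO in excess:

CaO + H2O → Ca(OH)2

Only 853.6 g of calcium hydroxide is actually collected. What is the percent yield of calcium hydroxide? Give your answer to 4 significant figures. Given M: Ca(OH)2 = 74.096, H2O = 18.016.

72.27 %

n(H2O) = 287.20 g / 18.016 g/mol = 15.941 mol.
From the equation the H2O:Ca(OH)2 mole ratio is 1:1, so n(Ca(OH)2) = 15.941 × 1/1 = 15.941 mol.
Mass of Ca(OH)2 = 15.941 mol × 74.096 g/mol = 1181.2 g.
This is the theoretical yield. Percent yield = 853.6 g / 1181.2 g × 100% = 72.266%.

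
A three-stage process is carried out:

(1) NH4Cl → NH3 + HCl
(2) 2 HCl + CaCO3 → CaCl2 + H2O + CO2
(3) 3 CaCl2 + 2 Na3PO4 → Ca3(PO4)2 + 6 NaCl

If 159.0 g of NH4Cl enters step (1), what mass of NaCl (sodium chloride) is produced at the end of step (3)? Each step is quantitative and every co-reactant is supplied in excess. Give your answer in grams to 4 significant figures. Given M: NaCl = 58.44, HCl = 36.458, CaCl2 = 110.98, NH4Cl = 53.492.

173.7 g

n(NH4Cl) = 159.0 / 53.492 = 2.9724 mol.
Reaction (1): NH4Cl→HCl ratio 1:1 ⇒ n(HCl) = 2.9724 mol.
Reaction (2): HCl→CaCl2 ratio 2:1 ⇒ n(CaCl2) = 1.4862 mol.
Reaction (3): CaCl2→NaCl ratio 3:6 ⇒ n(NaCl) = 2.9724 mol.
Mass of NaCl = 2.9724 × 58.44 = 173.71 g.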